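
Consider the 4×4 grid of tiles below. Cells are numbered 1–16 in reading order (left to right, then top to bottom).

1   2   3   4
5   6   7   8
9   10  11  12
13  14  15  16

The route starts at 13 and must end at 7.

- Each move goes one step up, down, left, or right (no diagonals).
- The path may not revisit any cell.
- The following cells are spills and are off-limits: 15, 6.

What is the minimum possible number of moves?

The Manhattan distance from 13 to 7 is |4−2| + |1−3| = 4, so at least 4 moves are needed.
A route of 4 moves achieves this: 13 → 9 → 10 → 11 → 7.
Since 4 matches the lower bound, it is optimal.

4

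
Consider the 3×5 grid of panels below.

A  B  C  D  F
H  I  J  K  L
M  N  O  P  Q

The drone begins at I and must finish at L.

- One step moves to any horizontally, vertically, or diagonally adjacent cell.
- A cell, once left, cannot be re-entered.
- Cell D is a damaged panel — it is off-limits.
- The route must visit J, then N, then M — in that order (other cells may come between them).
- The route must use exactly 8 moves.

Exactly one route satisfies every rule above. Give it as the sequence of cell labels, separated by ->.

I -> J -> N -> M -> H -> B -> C -> K -> L

The waypoints must appear in the order J, N, M, with no cell reused.
Route from I: right 1 to J, down-left 1 to N, left 1 to M, up 1 to H, up-right 1 to B, right 1 to C, down-right 1 to K, right 1 to L — 8 moves in all.
Check: order respected (J at step 1, N at step 2, M at step 3); 8 moves as required.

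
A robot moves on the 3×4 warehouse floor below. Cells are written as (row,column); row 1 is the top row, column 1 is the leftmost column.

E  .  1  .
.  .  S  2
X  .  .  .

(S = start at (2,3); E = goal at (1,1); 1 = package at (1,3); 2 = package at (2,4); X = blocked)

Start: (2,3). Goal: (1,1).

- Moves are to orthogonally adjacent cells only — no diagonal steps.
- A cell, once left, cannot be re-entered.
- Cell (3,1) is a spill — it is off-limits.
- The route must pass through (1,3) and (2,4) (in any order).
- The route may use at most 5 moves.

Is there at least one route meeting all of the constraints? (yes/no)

yes

One route that works: (2,3) → (2,4) → (1,4) → (1,3) → (1,2) → (1,1).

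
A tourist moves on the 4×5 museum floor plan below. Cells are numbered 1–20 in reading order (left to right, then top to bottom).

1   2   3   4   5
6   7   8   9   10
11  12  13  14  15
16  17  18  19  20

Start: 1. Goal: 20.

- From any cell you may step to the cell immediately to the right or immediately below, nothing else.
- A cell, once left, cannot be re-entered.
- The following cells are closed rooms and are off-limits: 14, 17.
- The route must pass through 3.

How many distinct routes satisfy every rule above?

A right/down-only route from 1 to 20 makes exactly 3 down-moves and 4 right-moves in some order.
With no other constraints that would be C(7,3) = 35 routes.
Split at 3 and multiply the segment counts (each segment already excludes blocked cells): 1→3: 1; 3→20: 4; product = 4.
That gives 4 routes.

4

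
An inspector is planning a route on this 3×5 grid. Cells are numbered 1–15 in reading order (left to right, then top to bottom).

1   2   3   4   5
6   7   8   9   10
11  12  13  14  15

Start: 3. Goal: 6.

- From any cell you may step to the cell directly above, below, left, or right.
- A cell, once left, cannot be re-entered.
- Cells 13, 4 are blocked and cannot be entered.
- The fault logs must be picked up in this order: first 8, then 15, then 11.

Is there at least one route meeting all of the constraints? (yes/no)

no

Even ignoring the required order, no revisit-free route from 3 to 6 manages to pass through all of 8, 15, and 11: branching out from 3, every path either misses one of them or, having collected them, can no longer reach 6 without re-entering a cell.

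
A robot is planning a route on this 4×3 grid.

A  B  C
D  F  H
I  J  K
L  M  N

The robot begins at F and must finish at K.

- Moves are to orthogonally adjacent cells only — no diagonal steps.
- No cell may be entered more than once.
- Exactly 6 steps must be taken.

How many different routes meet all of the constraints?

Need simple routes of exactly 6 moves from F to K (Manhattan distance 2, so 2 moves are spent on a detour and 2 undoing it).
Enumerating: F B A D I J K | F J I L M N K | F D A B C H K | F D I L M J K | F D I L M N K | F D I J M N K.
That gives 6 routes.

6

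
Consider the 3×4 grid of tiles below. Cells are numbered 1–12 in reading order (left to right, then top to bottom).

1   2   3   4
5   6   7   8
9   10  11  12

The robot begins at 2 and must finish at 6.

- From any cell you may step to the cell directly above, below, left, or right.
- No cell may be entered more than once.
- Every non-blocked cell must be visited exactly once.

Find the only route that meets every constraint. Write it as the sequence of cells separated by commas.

Need to visit all 12 open cells exactly once, starting at 2 and ending at 6.
Cell 9 has only two open neighbours (5 and 10), so the path must pass straight through it: one of those is the cell it's entered from and the other is where it exits.
Route from 2: left 1 to 1, down 2 to 9, right 3 to 12, up 2 to 4, left 1 to 3, down 1 to 7, left 1 to 6 — 11 moves in all.
Check: all 12 open cells covered.

2, 1, 5, 9, 10, 11, 12, 8, 4, 3, 7, 6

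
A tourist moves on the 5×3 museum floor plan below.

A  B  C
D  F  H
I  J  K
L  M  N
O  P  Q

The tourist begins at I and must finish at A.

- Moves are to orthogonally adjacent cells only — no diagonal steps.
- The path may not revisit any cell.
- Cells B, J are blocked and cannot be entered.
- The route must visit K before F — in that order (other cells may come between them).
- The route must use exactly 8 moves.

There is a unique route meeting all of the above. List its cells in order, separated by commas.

The waypoints must appear in the order K, F, with no cell reused.
Route from I: down to L, 2× right (reaching N), 2× up (reaching H), 2× left (reaching D), up to A — 8 moves in all.
Check: order respected (K at step 4, F at step 6); 8 moves as required.

I, L, M, N, K, H, F, D, A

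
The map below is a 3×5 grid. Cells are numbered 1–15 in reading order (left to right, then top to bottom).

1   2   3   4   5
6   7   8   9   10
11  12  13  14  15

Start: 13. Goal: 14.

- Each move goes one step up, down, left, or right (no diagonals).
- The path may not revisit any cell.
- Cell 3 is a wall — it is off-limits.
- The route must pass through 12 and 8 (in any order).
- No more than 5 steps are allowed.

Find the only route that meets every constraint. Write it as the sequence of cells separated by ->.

The budget equals the shortest possible length, so every move has to be on a shortest route through the required cells.
Route from 13: left 1 to 12, up 1 to 7, right 2 to 9, down 1 to 14 — 5 moves in all.
Check: all required cells visited; 5 ≤ 5 moves.

13 -> 12 -> 7 -> 8 -> 9 -> 14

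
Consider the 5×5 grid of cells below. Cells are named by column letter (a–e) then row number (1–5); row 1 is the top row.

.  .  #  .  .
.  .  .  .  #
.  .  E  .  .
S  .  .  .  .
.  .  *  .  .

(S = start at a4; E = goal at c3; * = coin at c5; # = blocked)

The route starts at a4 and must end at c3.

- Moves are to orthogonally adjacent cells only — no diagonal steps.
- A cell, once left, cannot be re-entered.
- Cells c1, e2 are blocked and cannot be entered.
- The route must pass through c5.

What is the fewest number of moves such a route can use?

5

Any route passes through c5 somewhere between a4 and c3. Summing Manhattan distances along the two legs (a4 → c5 → c3) gives a lower bound of 3 + 2 = 5 moves.
A route of 5 moves achieves this: a4 → a5 → b5 → c5 → c4 → c3.
Since 5 matches the lower bound, it is optimal.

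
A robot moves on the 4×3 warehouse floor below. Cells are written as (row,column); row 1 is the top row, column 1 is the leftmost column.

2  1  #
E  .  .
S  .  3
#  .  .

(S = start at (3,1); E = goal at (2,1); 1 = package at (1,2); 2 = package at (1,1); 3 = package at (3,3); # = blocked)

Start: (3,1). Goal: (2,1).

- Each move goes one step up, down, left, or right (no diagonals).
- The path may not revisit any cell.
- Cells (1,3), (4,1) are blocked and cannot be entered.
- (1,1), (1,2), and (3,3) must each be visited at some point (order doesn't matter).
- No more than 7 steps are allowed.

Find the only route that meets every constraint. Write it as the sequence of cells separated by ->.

(3,1) -> (3,2) -> (3,3) -> (2,3) -> (2,2) -> (1,2) -> (1,1) -> (2,1)

The budget equals the shortest possible length, so every move has to be on a shortest route through the required cells.
Route from (3,1): right 2 to (3,3), up 1 to (2,3), left 1 to (2,2), up 1 to (1,2), left 1 to (1,1), down 1 to (2,1) — 7 moves in all.
Check: all required cells visited; 7 ≤ 7 moves.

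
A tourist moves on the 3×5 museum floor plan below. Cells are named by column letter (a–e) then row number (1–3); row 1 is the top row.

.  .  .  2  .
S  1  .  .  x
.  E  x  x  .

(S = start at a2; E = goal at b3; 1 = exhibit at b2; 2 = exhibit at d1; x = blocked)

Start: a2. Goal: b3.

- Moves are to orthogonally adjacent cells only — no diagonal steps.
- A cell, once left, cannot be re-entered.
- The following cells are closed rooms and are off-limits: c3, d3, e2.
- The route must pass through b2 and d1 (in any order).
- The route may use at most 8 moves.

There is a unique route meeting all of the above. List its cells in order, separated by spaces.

The 8-move cap with required stops at b2, d1 leaves no slack for detours.
Route from a2: up to a1, 3× right (reaching d1), down to d2, 2× left (reaching b2), down to b3 — 8 moves in all.
Check: all required cells visited; 8 ≤ 8 moves.

a2 a1 b1 c1 d1 d2 c2 b2 b3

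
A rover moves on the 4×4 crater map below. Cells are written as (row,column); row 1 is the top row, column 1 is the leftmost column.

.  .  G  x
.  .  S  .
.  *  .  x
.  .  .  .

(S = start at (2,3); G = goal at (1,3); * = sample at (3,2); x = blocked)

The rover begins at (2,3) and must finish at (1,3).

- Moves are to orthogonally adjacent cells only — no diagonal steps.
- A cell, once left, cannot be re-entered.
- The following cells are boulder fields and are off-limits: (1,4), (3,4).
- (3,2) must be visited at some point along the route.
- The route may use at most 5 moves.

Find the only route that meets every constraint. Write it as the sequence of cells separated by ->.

The budget equals the shortest possible length, so every move has to be on a shortest route through the required cells.
Route from (2,3): down to (3,3), left to (3,2), 2× up (reaching (1,2)), right to (1,3) — 5 moves in all.
Check: all required cells visited; 5 ≤ 5 moves.

(2,3) -> (3,3) -> (3,2) -> (2,2) -> (1,2) -> (1,3)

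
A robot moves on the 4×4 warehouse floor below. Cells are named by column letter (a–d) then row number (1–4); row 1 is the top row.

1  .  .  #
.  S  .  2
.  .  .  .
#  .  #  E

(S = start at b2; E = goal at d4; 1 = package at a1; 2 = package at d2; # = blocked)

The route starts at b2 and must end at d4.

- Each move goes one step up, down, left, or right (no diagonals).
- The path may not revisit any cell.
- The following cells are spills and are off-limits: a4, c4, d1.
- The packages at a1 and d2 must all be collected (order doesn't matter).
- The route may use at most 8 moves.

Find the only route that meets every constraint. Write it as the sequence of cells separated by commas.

Any route must reach a1 and d2 and still end at d4 within 8 moves, so the order of the required stops is forced.
Route from b2: left 1 to a2, up 1 to a1, right 2 to c1, down 1 to c2, right 1 to d2, down 2 to d4 — 8 moves in all.
Check: all required cells visited; 8 ≤ 8 moves.

b2, a2, a1, b1, c1, c2, d2, d3, d4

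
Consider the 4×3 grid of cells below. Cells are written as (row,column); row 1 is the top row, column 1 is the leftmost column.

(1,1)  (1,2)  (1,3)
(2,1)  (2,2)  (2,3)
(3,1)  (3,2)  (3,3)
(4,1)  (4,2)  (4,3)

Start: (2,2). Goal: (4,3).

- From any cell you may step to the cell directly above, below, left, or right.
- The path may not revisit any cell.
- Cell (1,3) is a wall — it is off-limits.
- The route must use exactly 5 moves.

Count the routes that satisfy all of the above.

Need simple routes of exactly 5 moves from (2,2) to (4,3) (Manhattan distance 3, so 1 moves are spent on a detour and 1 undoing it).
Enumerating: (2,2) (3,2) (3,1) (4,1) (4,2) (4,3) | (2,2) (2,1) (3,1) (4,1) (4,2) (4,3) | (2,2) (2,1) (3,1) (3,2) (4,2) (4,3) | (2,2) (2,1) (3,1) (3,2) (3,3) (4,3) | (2,2) (2,3) (3,3) (3,2) (4,2) (4,3).
That gives 5 routes.

5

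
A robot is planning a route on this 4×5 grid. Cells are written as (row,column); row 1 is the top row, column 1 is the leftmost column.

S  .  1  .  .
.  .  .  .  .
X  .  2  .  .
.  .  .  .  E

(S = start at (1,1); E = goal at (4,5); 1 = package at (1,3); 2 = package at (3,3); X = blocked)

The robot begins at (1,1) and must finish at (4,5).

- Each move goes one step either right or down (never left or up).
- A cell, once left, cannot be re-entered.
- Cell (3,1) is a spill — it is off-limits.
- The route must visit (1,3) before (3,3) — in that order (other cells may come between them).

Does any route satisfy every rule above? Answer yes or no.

One route that works: (1,1) → (1,2) → (1,3) → (2,3) → (3,3) → (4,3) → (4,4) → (4,5).

yes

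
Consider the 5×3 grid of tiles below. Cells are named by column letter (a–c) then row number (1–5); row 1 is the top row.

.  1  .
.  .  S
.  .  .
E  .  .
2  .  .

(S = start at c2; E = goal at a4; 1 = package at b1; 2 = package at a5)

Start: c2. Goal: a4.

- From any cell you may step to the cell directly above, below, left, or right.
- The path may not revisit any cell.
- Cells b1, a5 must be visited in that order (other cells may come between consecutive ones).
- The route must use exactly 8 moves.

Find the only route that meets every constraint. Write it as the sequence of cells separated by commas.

The waypoints must appear in the order b1, a5, with no cell reused.
Route from c2: up to c1, left to b1, 4× down (reaching b5), left to a5, up to a4 — 8 moves in all.
Check: order respected (1 at step 2, 2 at step 7); 8 moves as required.

c2, c1, b1, b2, b3, b4, b5, a5, a4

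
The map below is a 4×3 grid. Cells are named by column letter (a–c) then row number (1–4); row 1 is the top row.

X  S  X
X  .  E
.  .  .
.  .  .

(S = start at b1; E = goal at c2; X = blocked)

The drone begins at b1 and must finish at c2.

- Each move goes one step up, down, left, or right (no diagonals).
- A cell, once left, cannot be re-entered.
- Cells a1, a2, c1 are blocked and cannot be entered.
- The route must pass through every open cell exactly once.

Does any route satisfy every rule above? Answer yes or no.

One route that works: b1 → b2 → b3 → a3 → a4 → b4 → c4 → c3 → c2.

yes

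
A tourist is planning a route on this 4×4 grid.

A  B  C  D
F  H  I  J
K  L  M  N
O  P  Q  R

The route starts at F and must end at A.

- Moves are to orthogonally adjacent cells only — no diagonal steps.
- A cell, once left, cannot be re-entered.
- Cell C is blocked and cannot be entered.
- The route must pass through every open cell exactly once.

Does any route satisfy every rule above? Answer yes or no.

no

Cell D has only one open neighbour but is neither the start nor the goal, so a Hamiltonian route would have to both enter and leave it through the same neighbour — impossible without revisiting.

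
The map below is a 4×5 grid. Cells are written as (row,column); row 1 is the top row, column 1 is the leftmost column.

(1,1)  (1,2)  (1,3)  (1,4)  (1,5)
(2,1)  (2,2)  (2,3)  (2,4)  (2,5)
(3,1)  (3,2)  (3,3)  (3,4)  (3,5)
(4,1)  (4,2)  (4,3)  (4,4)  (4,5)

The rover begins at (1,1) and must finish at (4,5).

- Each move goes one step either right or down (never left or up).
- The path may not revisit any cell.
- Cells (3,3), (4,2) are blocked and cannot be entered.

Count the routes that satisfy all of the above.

A right/down-only route from (1,1) to (4,5) makes exactly 3 down-moves and 4 right-moves in some order.
With no other constraints that would be C(7,3) = 35 routes.
Subtract routes through each blocked cell (inclusion–exclusion for overlaps): − through (3,3): 18 − through (4,2): 4 → 13.
That gives 13 routes.

13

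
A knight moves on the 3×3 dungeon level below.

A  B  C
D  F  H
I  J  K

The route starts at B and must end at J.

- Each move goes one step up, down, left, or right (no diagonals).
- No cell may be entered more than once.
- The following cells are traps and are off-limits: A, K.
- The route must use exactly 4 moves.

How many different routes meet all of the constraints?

Need simple routes of exactly 4 moves from B to J (Manhattan distance 2, so 1 moves are spent on a detour and 1 undoing it).
Enumerating: B F D I J | B C H F J.
That gives 2 routes.

2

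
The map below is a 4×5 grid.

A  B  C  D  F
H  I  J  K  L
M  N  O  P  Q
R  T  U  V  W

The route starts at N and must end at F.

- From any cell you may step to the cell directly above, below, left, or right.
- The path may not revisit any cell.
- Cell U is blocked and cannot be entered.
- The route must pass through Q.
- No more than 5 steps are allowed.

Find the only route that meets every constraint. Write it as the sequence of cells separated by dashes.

N - O - P - Q - L - F

The budget equals the shortest possible length, so every move has to be on a shortest route through the required cells.
Route from N: 3× right (reaching Q), 2× up (reaching F) — 5 moves in all.
Check: all required cells visited; 5 ≤ 5 moves.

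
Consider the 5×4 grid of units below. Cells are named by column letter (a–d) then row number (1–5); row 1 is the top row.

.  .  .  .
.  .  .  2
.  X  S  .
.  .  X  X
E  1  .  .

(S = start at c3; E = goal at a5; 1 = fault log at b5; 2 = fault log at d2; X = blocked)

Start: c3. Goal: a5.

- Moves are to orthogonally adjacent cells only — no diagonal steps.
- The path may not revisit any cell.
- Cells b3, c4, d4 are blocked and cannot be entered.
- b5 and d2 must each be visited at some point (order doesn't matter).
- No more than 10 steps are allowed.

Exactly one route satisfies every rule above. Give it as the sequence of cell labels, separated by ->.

c3 -> d3 -> d2 -> c2 -> b2 -> a2 -> a3 -> a4 -> b4 -> b5 -> a5

The budget equals the shortest possible length, so every move has to be on a shortest route through the required cells.
Route from c3: right to d3, up to d2, 3× left (reaching a2), 2× down (reaching a4), right to b4, down to b5, left to a5 — 10 moves in all.
Check: all required cells visited; 10 ≤ 10 moves.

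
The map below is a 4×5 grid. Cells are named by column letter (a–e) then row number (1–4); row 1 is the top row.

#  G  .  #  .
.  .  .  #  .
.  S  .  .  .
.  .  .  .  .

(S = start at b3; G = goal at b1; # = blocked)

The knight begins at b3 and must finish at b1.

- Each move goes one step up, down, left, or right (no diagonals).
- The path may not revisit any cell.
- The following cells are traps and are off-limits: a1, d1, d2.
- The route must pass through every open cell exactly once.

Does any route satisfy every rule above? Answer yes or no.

no

Cell e1 has only one open neighbour but is neither the start nor the goal, so a Hamiltonian route would have to both enter and leave it through the same neighbour — impossible without revisiting.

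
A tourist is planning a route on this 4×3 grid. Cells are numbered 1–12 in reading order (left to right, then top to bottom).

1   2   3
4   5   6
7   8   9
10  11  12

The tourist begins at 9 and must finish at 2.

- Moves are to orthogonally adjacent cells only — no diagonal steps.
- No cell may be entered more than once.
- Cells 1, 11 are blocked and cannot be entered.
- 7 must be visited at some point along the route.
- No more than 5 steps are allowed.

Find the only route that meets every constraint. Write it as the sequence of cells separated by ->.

The 5-move cap with required stops at 7 leaves no slack for detours.
Route from 9: 2× left (reaching 7), up to 4, right to 5, up to 2 — 5 moves in all.
Check: all required cells visited; 5 ≤ 5 moves.

9 -> 8 -> 7 -> 4 -> 5 -> 2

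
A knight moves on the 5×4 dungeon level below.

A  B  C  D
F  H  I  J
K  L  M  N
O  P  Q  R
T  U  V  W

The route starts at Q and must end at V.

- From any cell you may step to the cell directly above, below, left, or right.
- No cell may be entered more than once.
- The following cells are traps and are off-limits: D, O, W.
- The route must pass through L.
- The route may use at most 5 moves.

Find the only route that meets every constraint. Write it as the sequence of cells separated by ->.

Any route must reach L and still end at V within 5 moves, so the order of the required stops is forced.
Route from Q: up to M, left to L, 2× down (reaching U), right to V — 5 moves in all.
Check: all required cells visited; 5 ≤ 5 moves.

Q -> M -> L -> P -> U -> V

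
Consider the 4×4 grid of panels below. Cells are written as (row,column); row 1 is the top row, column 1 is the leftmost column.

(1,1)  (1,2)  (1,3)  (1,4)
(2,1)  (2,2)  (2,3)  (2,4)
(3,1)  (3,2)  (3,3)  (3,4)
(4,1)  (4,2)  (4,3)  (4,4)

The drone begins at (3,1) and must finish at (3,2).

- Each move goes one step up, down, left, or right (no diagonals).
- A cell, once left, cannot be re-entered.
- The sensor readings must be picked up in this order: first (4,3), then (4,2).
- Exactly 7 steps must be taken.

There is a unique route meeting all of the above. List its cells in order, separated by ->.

(3,1) -> (2,1) -> (2,2) -> (2,3) -> (3,3) -> (4,3) -> (4,2) -> (3,2)

The waypoints must appear in the order (4,3), (4,2), with no cell reused.
Route from (3,1): up 1 to (2,1), right 2 to (2,3), down 2 to (4,3), left 1 to (4,2), up 1 to (3,2) — 7 moves in all.
Check: order respected ((4,3) at step 5, (4,2) at step 6); 7 moves as required.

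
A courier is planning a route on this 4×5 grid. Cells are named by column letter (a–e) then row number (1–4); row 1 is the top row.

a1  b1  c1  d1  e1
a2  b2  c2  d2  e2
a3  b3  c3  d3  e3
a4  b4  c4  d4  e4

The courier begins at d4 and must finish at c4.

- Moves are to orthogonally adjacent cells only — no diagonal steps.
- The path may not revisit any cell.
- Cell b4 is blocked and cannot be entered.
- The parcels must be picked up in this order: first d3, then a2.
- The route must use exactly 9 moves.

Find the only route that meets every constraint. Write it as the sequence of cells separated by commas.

The waypoints must appear in the order d3, a2, with no cell reused.
Route from d4: up 2 to d2, left 3 to a2, down 1 to a3, right 2 to c3, down 1 to c4 — 9 moves in all.
Check: order respected (d3 at step 1, a2 at step 5); 9 moves as required.

d4, d3, d2, c2, b2, a2, a3, b3, c3, c4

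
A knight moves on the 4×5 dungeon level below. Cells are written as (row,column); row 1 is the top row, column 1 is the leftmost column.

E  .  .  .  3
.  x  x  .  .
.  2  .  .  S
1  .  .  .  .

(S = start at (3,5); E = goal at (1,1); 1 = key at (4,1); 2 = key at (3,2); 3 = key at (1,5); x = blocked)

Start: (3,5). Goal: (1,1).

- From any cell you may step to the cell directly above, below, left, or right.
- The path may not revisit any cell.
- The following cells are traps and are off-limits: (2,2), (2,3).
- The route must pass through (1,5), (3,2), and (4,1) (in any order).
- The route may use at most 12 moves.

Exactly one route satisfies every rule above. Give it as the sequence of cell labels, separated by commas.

Any route must reach (1,5), (3,2), and (4,1) and still end at (1,1) within 12 moves, so the order of the required stops is forced.
Route from (3,5): up 2 to (1,5), left 1 to (1,4), down 2 to (3,4), left 2 to (3,2), down 1 to (4,2), left 1 to (4,1), up 3 to (1,1) — 12 moves in all.
Check: all required cells visited; 12 ≤ 12 moves.

(3,5), (2,5), (1,5), (1,4), (2,4), (3,4), (3,3), (3,2), (4,2), (4,1), (3,1), (2,1), (1,1)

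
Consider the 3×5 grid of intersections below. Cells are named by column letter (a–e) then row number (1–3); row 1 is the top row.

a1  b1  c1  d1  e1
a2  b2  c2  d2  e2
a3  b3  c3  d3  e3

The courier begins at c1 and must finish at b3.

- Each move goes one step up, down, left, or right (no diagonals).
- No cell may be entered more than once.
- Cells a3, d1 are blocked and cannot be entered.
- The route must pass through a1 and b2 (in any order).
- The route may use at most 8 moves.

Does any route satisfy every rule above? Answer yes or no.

One route that works: c1 → b1 → a1 → a2 → b2 → b3.

yes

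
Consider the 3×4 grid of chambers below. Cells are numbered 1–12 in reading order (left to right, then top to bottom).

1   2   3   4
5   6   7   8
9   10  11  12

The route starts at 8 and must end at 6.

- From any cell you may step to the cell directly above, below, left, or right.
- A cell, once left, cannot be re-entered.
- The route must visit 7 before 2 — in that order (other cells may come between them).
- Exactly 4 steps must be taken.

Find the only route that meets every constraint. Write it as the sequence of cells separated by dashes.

The waypoints must appear in the order 7, 2, with no cell reused.
Route from 8: left 1 to 7, up 1 to 3, left 1 to 2, down 1 to 6 — 4 moves in all.
Check: order respected (7 at step 1, 2 at step 3); 4 moves as required.

8 - 7 - 3 - 2 - 6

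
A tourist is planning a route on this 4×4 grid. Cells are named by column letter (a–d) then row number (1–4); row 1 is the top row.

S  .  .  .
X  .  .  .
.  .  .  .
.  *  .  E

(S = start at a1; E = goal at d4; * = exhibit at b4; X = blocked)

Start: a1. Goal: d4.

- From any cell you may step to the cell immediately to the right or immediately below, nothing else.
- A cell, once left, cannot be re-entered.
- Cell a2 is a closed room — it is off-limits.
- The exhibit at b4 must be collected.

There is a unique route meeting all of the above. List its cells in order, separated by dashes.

a1 - b1 - b2 - b3 - b4 - c4 - d4

Moves only go right or down, so the column and row indices never decrease.
Route from a1: right to b1, 3× down (reaching b4), 2× right (reaching d4) — 6 moves in all.
Check: all required cells visited.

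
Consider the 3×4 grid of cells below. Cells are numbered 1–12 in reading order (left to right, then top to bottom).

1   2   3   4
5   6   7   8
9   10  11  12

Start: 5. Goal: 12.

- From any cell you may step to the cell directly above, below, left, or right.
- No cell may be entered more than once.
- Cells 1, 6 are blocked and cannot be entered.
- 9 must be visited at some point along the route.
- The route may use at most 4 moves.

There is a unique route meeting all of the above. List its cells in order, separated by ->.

5 -> 9 -> 10 -> 11 -> 12

The budget equals the shortest possible length, so every move has to be on a shortest route through the required cells.
Route from 5: down 1 to 9, right 3 to 12 — 4 moves in all.
Check: all required cells visited; 4 ≤ 4 moves.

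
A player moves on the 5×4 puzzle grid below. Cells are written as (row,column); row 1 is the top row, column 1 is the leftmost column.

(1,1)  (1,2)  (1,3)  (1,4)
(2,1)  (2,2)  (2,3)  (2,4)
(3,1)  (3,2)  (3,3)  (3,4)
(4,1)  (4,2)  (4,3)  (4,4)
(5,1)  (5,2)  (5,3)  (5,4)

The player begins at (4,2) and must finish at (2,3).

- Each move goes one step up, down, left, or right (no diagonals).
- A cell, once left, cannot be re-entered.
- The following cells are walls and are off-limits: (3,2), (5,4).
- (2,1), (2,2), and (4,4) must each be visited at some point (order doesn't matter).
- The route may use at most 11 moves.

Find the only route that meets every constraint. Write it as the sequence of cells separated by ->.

(4,2) -> (4,3) -> (4,4) -> (3,4) -> (2,4) -> (1,4) -> (1,3) -> (1,2) -> (1,1) -> (2,1) -> (2,2) -> (2,3)

Any route must reach (2,1), (2,2), and (4,4) and still end at (2,3) within 11 moves, so the order of the required stops is forced.
Route from (4,2): right 2 to (4,4), up 3 to (1,4), left 3 to (1,1), down 1 to (2,1), right 2 to (2,3) — 11 moves in all.
Check: all required cells visited; 11 ≤ 11 moves.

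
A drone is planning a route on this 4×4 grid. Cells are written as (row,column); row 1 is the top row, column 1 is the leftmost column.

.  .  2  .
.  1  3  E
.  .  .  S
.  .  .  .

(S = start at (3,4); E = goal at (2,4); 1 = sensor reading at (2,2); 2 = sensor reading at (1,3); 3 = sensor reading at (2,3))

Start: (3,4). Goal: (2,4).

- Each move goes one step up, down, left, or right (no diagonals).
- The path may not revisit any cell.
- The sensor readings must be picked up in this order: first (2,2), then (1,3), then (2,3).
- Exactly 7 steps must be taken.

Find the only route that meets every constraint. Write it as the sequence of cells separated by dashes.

(3,4) - (3,3) - (3,2) - (2,2) - (1,2) - (1,3) - (2,3) - (2,4)

The waypoints must appear in the order (2,2), (1,3), (2,3), with no cell reused.
Route from (3,4): left 2 to (3,2), up 2 to (1,2), right 1 to (1,3), down 1 to (2,3), right 1 to (2,4) — 7 moves in all.
Check: order respected (1 at step 3, 2 at step 5, 3 at step 6); 7 moves as required.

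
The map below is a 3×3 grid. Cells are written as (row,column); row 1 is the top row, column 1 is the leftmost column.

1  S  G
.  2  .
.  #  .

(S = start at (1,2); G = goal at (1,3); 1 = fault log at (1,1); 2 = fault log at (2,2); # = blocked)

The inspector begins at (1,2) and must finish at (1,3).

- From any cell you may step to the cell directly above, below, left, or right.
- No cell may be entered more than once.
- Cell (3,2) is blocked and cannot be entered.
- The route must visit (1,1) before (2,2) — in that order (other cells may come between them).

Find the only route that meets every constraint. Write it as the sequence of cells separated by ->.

The waypoints must appear in the order (1,1), (2,2), with no cell reused.
Route from (1,2): left to (1,1), down to (2,1), 2× right (reaching (2,3)), up to (1,3) — 5 moves in all.
Check: order respected (1 at step 1, 2 at step 3).

(1,2) -> (1,1) -> (2,1) -> (2,2) -> (2,3) -> (1,3)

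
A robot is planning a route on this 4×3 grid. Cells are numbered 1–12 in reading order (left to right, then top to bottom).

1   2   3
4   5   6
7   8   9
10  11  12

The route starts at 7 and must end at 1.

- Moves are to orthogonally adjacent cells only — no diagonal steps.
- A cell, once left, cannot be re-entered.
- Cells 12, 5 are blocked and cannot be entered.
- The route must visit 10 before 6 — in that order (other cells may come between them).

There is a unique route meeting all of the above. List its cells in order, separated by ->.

7 -> 10 -> 11 -> 8 -> 9 -> 6 -> 3 -> 2 -> 1

The waypoints must appear in the order 10, 6, with no cell reused.
Route from 7: down 1 to 10, right 1 to 11, up 1 to 8, right 1 to 9, up 2 to 3, left 2 to 1 — 8 moves in all.
Check: order respected (10 at step 1, 6 at step 5).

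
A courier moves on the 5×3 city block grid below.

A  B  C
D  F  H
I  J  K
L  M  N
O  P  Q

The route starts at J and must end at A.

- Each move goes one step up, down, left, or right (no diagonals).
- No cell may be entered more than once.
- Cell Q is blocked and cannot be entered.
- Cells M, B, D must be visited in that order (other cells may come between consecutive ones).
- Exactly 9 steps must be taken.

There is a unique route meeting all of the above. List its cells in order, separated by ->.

The waypoints must appear in the order M, B, D, with no cell reused.
Route from J: down to M, right to N, 3× up (reaching C), left to B, down to F, left to D, up to A — 9 moves in all.
Check: order respected (M at step 1, B at step 6, D at step 8); 9 moves as required.

J -> M -> N -> K -> H -> C -> B -> F -> D -> A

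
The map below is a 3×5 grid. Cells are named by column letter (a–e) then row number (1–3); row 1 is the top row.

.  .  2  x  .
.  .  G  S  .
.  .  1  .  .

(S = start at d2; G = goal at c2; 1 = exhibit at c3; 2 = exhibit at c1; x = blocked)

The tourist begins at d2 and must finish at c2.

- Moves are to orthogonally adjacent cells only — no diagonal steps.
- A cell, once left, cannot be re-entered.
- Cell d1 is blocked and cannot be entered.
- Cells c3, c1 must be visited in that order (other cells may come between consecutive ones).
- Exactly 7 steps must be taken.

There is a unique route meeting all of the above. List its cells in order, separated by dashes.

The waypoints must appear in the order c3, c1, with no cell reused.
Route from d2: down to d3, 2× left (reaching b3), 2× up (reaching b1), right to c1, down to c2 — 7 moves in all.
Check: order respected (1 at step 2, 2 at step 6); 7 moves as required.

d2 - d3 - c3 - b3 - b2 - b1 - c1 - c2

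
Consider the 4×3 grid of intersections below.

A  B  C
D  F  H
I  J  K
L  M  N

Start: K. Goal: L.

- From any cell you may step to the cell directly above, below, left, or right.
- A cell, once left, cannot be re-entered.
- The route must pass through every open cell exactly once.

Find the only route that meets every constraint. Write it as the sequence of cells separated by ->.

K -> N -> M -> J -> F -> H -> C -> B -> A -> D -> I -> L

Need to visit all 12 open cells exactly once, starting at K and ending at L.
Cell N has only two open neighbours (K and M), so the path must pass straight through it: one of those is the cell it's entered from and the other is where it exits.
Route from K: down to N, left to M, 2× up (reaching F), right to H, up to C, 2× left (reaching A), 3× down (reaching L) — 11 moves in all.
Check: all 12 open cells covered.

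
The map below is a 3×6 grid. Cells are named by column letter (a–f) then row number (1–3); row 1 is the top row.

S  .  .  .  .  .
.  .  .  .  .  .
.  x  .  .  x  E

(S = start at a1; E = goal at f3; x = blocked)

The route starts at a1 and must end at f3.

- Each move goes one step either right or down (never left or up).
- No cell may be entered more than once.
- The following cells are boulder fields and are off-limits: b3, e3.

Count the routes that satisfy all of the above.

6

A right/down-only route from a1 to f3 makes exactly 2 down-moves and 5 right-moves in some order.
With no other constraints that would be C(7,2) = 21 routes.
Subtract routes through each blocked cell (inclusion–exclusion for overlaps): − through b3: 3 − through e3: 15 + through b3&e3: 3 → 6.
That gives 6 routes.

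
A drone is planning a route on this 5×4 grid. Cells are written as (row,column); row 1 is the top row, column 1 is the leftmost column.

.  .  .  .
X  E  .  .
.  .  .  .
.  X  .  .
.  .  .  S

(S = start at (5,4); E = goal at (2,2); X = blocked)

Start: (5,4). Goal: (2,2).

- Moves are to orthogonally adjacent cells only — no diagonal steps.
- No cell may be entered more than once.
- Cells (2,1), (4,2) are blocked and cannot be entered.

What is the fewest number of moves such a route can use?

5

The Manhattan distance from (5,4) to (2,2) is |5−2| + |4−2| = 5, so at least 5 moves are needed.
A route of 5 moves achieves this: (5,4) → (4,4) → (3,4) → (2,4) → (2,3) → (2,2).
Since 5 matches the lower bound, it is optimal.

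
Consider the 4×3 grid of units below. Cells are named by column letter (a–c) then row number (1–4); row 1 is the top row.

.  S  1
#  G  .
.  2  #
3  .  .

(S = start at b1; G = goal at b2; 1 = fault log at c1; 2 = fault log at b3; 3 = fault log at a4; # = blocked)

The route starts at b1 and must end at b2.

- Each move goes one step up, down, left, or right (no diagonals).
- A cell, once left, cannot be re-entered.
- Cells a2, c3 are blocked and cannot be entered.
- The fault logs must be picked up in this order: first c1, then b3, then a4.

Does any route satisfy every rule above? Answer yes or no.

Every way from b1 to b3 runs through b2 — but b2 is where the route must end, so it would be entered once on the way to b3 and again at the finish.

no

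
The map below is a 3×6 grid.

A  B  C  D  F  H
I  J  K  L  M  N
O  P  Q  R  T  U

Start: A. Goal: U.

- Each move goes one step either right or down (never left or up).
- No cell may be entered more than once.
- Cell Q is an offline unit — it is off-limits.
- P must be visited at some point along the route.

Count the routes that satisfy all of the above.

A right/down-only route from A to U makes exactly 2 down-moves and 5 right-moves in some order.
With no other constraints that would be C(7,2) = 21 routes.
Split at P and multiply the segment counts (each segment already excludes blocked cells): A→P: 3; P→U: 0; product = 0.
No route satisfies every constraint, so the count is 0.

0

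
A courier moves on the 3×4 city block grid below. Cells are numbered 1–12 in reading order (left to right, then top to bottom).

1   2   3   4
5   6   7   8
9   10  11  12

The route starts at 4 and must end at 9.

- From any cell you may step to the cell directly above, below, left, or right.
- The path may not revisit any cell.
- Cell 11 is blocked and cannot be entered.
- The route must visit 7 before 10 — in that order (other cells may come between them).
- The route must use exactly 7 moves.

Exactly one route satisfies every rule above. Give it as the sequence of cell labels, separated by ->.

4 -> 8 -> 7 -> 3 -> 2 -> 6 -> 10 -> 9

The waypoints must appear in the order 7, 10, with no cell reused.
Route from 4: down 1 to 8, left 1 to 7, up 1 to 3, left 1 to 2, down 2 to 10, left 1 to 9 — 7 moves in all.
Check: order respected (7 at step 2, 10 at step 6); 7 moves as required.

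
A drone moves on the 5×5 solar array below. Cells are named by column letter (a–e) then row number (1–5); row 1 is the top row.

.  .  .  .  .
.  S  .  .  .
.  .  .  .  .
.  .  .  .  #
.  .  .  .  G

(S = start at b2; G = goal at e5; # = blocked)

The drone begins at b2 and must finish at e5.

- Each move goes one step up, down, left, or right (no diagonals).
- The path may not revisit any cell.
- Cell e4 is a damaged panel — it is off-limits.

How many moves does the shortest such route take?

6

The Manhattan distance from b2 to e5 is |2−5| + |2−5| = 6, so at least 6 moves are needed.
A route of 6 moves achieves this: b2 → b3 → b4 → b5 → c5 → d5 → e5.
Since 6 matches the lower bound, it is optimal.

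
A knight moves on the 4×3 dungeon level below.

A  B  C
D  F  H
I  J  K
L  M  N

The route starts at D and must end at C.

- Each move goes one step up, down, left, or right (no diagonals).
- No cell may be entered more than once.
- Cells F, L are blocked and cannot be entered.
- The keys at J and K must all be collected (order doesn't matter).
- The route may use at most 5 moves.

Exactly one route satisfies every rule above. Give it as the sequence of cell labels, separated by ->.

D -> I -> J -> K -> H -> C

The 5-move cap with required stops at J, K leaves no slack for detours.
Route from D: down to I, 2× right (reaching K), 2× up (reaching C) — 5 moves in all.
Check: all required cells visited; 5 ≤ 5 moves.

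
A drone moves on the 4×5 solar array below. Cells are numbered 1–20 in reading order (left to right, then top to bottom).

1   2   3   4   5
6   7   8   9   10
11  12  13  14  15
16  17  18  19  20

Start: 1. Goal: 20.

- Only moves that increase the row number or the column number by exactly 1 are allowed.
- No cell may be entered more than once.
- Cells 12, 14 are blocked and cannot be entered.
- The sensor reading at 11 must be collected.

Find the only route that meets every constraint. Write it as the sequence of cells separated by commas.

1, 6, 11, 16, 17, 18, 19, 20

Moves only go right or down, so the column and row indices never decrease.
Route from 1: 3× down (reaching 16), 4× right (reaching 20) — 7 moves in all.
Check: all required cells visited.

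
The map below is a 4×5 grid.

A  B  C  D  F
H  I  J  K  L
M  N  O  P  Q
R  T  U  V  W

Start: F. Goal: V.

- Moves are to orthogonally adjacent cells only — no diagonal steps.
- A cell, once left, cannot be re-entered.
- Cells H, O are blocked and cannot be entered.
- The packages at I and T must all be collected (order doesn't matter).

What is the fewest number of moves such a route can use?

Any route passes through I and T in some order between F and V. Summing Manhattan distances along each leg and taking the cheapest ordering (F → I → T → V) gives a lower bound of 4 + 2 + 2 = 8 moves.
A route of 8 moves achieves this: F → L → K → J → I → N → T → U → V.
Since 8 matches the lower bound, it is optimal.

8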